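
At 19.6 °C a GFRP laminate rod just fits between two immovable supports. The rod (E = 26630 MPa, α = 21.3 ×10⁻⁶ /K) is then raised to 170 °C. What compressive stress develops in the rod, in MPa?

E = 26630 MPa = 26.63 GPa.
ΔT = 150.4 K. Constrained thermal stress σ = E·α·ΔT = 26.63×10³ MPa × 21.3×10⁻⁶ × 150.4 = 85.3 MPa (compressive).

85.3 MPa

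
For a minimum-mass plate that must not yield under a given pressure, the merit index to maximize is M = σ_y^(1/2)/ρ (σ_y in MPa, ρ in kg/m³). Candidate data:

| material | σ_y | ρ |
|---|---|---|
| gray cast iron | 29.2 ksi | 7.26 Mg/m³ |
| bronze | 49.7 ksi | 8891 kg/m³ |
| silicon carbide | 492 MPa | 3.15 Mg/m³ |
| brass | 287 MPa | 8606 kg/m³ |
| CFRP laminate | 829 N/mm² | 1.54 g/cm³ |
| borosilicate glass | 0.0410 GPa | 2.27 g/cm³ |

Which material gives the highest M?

After converting to SI:
  gray cast iron: σ_y = 201.3 MPa, ρ = 7260 kg/m³
  bronze: σ_y = 342.7 MPa, ρ = 8891 kg/m³
  silicon carbide: σ_y = 492.0 MPa, ρ = 3150 kg/m³
  brass: σ_y = 287.0 MPa, ρ = 8606 kg/m³
  CFRP laminate: σ_y = 829.0 MPa, ρ = 1540 kg/m³
  borosilicate glass: σ_y = 41.00 MPa, ρ = 2270 kg/m³
  CFRP laminate: M = 18.7×10⁻³
  silicon carbide: M = 7.04×10⁻³
  borosilicate glass: M = 2.82×10⁻³
  bronze: M = 2.08×10⁻³
  brass: M = 1.97×10⁻³
  gray cast iron: M = 1.95×10⁻³
CFRP laminate ranks first.

CFRP laminate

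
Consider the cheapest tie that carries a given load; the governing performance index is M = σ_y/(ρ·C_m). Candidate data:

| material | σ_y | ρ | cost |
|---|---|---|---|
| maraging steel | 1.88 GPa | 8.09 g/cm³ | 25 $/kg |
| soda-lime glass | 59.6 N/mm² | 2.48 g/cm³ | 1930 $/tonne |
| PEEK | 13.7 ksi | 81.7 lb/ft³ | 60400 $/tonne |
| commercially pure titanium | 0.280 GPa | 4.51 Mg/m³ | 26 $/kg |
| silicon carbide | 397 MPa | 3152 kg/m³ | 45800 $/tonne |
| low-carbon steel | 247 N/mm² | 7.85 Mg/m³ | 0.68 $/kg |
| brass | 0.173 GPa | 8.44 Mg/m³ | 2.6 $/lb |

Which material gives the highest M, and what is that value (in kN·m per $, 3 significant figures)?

low-carbon steel, M = 46.3 kN·m per $

Convert each candidate to consistent units, then evaluate M:
  maraging steel: σ_y = 1880 MPa, ρ = 8090 kg/m³, cost = 25.00 $/kg
  soda-lime glass: σ_y = 59.60 MPa, ρ = 2480 kg/m³, cost = 1.930 $/kg
  PEEK: σ_y = 94.46 MPa, ρ = 1309 kg/m³, cost = 60.40 $/kg
  commercially pure titanium: σ_y = 280.0 MPa, ρ = 4510 kg/m³, cost = 26.00 $/kg
  silicon carbide: σ_y = 397.0 MPa, ρ = 3152 kg/m³, cost = 45.80 $/kg
  low-carbon steel: σ_y = 247.0 MPa, ρ = 7850 kg/m³, cost = 0.6800 $/kg
  brass: σ_y = 173.0 MPa, ρ = 8440 kg/m³, cost = 5.732 $/kg
  low-carbon steel: M = 46.3 kN·m per $
  soda-lime glass: M = 12.5 kN·m per $
  maraging steel: M = 9.30 kN·m per $
  brass: M = 3.58 kN·m per $
  silicon carbide: M = 2.75 kN·m per $
  commercially pure titanium: M = 2.39 kN·m per $
  PEEK: M = 1.19 kN·m per $
Highest index: low-carbon steel.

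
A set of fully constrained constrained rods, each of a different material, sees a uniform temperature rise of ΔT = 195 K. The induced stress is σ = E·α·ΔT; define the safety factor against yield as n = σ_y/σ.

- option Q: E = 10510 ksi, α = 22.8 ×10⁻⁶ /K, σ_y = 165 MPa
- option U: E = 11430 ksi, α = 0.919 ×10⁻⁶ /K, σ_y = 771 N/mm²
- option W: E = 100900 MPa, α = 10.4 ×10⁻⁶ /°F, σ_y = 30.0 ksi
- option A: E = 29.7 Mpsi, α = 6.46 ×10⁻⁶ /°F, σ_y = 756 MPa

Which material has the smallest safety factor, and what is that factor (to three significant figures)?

Converting E to GPa, α to ×10⁻⁶/K, σ_y to MPa, then σ and n for each:
  option Q: E = 72.46, α = 22.8, σ_y = 165.0 → σ = 322 MPa, n = 0.512
  option U: E = 78.81, α = 0.919, σ_y = 771.0 → σ = 14.1 MPa, n = 54.6
  option W: E = 100.9, α = 18.7, σ_y = 206.8 → σ = 368 MPa, n = 0.562
  option A: E = 204.8, α = 11.6, σ_y = 756.0 → σ = 464 MPa, n = 1.63
Option Q has the lowest safety factor, n = 0.512.

option Q, n = 0.512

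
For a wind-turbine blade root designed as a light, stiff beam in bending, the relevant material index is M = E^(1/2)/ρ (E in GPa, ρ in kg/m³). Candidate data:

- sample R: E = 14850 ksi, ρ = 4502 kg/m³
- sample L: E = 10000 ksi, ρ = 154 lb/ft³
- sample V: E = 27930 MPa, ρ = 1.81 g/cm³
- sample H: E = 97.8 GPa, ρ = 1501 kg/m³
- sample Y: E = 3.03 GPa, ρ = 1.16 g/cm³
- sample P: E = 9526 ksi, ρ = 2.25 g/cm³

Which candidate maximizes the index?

sample H

After converting to SI:
  sample R: E = 102.4 GPa, ρ = 4502 kg/m³
  sample L: E = 68.95 GPa, ρ = 2467 kg/m³
  sample V: E = 27.93 GPa, ρ = 1810 kg/m³
  sample H: E = 97.80 GPa, ρ = 1501 kg/m³
  sample Y: E = 3.030 GPa, ρ = 1160 kg/m³
  sample P: E = 65.68 GPa, ρ = 2250 kg/m³
  sample H: M = 6.59×10⁻³
  sample P: M = 3.60×10⁻³
  sample L: M = 3.37×10⁻³
  sample V: M = 2.92×10⁻³
  sample R: M = 2.25×10⁻³
  sample Y: M = 1.50×10⁻³
Sample H ranks first.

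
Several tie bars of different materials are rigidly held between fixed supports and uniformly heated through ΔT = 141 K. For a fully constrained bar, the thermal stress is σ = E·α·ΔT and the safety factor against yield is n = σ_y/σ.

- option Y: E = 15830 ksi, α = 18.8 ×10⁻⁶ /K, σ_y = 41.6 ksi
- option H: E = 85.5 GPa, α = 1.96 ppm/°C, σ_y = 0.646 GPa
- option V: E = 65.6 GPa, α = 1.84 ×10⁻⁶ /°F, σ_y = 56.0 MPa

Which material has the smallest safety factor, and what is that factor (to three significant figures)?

In consistent units (E in GPa, α in ×10⁻⁶/K, σ_y in MPa):
  option Y: E = 109.1, α = 18.8, σ_y = 286.8 → σ = 289 MPa, n = 0.991
  option H: E = 85.50, α = 1.96, σ_y = 646.0 → σ = 23.6 MPa, n = 27.3
  option V: E = 65.60, α = 3.31, σ_y = 56.00 → σ = 30.6 MPa, n = 1.83
The minimum is option Y at n = 0.991.

option Y, n = 0.991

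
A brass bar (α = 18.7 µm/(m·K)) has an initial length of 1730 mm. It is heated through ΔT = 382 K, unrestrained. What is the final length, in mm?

ΔL = α·L₀·ΔT = 18.7×10⁻⁶ × 1730 mm × 382.0 K = 12.4 mm.
L = L₀ + ΔL = 1730 + 12.4 = 1742.4 mm.

1742.4 mm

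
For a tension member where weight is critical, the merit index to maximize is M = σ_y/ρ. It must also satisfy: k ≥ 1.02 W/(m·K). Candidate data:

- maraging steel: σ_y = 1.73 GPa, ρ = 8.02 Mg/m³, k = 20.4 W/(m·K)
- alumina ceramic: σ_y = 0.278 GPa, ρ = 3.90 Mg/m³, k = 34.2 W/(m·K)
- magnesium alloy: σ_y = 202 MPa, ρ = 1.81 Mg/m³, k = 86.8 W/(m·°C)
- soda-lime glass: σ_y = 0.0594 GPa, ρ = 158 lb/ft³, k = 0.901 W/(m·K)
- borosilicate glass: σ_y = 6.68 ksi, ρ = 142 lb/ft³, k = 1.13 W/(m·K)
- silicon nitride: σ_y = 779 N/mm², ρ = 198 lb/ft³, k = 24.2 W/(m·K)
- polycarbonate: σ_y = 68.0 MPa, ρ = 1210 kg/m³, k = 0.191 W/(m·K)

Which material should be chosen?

silicon nitride

Screen on constraints: k ≥ 1.02 W/(m·K). Survivors: maraging steel, alumina ceramic, magnesium alloy, borosilicate glass, silicon nitride.
In SI units:
  maraging steel: σ_y = 1730 MPa, ρ = 8020 kg/m³
  alumina ceramic: σ_y = 278.0 MPa, ρ = 3900 kg/m³
  magnesium alloy: σ_y = 202.0 MPa, ρ = 1810 kg/m³
  borosilicate glass: σ_y = 46.06 MPa, ρ = 2275 kg/m³
  silicon nitride: σ_y = 779.0 MPa, ρ = 3172 kg/m³
  silicon nitride: M = 246 kN·m/kg
  maraging steel: M = 216 kN·m/kg
  magnesium alloy: M = 112 kN·m/kg
  alumina ceramic: M = 71.3 kN·m/kg
  borosilicate glass: M = 20.2 kN·m/kg
Silicon nitride ranks first.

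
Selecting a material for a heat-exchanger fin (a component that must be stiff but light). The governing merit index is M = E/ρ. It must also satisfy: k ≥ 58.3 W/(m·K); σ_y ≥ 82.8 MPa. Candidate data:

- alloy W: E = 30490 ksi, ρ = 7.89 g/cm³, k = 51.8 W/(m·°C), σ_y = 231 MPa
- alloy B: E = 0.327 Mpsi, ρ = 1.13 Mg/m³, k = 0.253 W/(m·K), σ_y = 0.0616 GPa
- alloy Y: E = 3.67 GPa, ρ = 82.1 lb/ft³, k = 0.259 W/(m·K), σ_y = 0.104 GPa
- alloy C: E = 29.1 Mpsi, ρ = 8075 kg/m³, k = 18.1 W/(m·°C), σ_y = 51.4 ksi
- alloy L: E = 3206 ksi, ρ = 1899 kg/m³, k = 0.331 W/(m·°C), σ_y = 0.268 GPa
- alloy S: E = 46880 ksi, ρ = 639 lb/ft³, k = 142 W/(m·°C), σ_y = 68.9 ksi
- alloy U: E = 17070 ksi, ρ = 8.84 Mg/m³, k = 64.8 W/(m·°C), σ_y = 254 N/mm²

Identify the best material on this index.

alloy S

Screen on constraints: k ≥ 58.3 W/(m·K); σ_y ≥ 82.8 MPa. Survivors: alloy S, alloy U.
Normalizing units and computing the index:
  alloy S: E = 323.2 GPa, ρ = 10240 kg/m³
  alloy U: E = 117.7 GPa, ρ = 8840 kg/m³
  alloy S: M = 31.6 MN·m/kg
  alloy U: M = 13.3 MN·m/kg
Alloy S ranks first.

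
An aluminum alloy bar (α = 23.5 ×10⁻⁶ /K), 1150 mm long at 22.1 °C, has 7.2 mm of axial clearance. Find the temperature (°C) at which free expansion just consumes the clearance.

α·L₀·ΔT = 7.2 mm ⇒ ΔT = 7.2 / (23.5×10⁻⁶ × 1150.0) = 266.4 K.
T = 22.1 + 266.4 = 288.5 °C.

289 °C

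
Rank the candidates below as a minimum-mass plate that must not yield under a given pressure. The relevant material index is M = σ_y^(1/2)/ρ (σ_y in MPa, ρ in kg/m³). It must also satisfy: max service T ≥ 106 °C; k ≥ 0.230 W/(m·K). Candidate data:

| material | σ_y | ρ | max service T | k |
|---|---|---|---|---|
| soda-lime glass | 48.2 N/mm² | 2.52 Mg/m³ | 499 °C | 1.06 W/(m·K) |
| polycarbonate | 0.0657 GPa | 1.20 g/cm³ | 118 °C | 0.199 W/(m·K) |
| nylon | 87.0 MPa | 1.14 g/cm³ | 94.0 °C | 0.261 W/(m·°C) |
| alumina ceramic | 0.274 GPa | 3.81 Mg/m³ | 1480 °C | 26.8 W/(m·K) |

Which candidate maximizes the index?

alumina ceramic

Screen on constraints: max service T ≥ 106 °C; k ≥ 0.230 W/(m·K). Survivors: soda-lime glass, alumina ceramic.
Convert each candidate to consistent units, then evaluate M:
  soda-lime glass: σ_y = 48.20 MPa, ρ = 2520 kg/m³
  alumina ceramic: σ_y = 274.0 MPa, ρ = 3810 kg/m³
  alumina ceramic: M = 4.34×10⁻³
  soda-lime glass: M = 2.76×10⁻³
The maximum is for alumina ceramic.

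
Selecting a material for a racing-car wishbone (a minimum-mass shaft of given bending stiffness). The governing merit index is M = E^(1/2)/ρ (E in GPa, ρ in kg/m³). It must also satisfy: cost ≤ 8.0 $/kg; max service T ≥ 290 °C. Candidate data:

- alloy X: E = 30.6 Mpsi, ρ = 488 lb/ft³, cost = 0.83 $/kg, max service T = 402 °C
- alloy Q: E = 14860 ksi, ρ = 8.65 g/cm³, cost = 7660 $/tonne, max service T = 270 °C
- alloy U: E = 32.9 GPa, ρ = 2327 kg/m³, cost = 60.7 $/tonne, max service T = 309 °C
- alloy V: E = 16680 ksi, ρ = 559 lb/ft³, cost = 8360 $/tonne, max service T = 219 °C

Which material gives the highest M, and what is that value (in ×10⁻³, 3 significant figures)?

alloy U, M = 2.46×10⁻³

Screen on constraints: cost ≤ 8.0 $/kg; max service T ≥ 290 °C. Survivors: alloy X, alloy U.
In SI units:
  alloy X: E = 211.0 GPa, ρ = 7817 kg/m³
  alloy U: E = 32.90 GPa, ρ = 2327 kg/m³
  alloy U: M = 2.46×10⁻³
  alloy X: M = 1.86×10⁻³
Highest index: alloy U.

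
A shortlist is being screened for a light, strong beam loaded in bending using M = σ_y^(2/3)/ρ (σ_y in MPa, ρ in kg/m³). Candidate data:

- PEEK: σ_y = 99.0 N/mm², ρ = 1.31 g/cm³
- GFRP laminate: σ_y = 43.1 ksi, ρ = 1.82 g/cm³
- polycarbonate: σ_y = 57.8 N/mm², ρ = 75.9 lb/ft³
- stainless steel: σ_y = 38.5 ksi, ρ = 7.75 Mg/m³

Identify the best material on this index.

GFRP laminate

In SI units:
  PEEK: σ_y = 99.00 MPa, ρ = 1310 kg/m³
  GFRP laminate: σ_y = 297.2 MPa, ρ = 1820 kg/m³
  polycarbonate: σ_y = 57.80 MPa, ρ = 1216 kg/m³
  stainless steel: σ_y = 265.4 MPa, ρ = 7750 kg/m³
  GFRP laminate: M = 24.5×10⁻³
  PEEK: M = 16.3×10⁻³
  polycarbonate: M = 12.3×10⁻³
  stainless steel: M = 5.33×10⁻³
Highest index: GFRP laminate.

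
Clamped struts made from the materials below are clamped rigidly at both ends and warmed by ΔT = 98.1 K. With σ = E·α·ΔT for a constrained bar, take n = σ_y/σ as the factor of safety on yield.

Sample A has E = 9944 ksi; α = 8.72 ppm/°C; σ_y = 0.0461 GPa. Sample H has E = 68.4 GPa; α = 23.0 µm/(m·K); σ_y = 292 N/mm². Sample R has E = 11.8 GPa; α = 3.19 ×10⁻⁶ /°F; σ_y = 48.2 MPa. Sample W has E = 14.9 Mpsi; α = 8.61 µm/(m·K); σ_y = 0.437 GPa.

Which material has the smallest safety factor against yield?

sample A

Per material, after unit conversion:
  sample A: E = 68.56, α = 8.72, σ_y = 46.10 → σ = 58.6 MPa, n = 0.786
  sample H: E = 68.40, α = 23.0, σ_y = 292.0 → σ = 154 MPa, n = 1.89
  sample R: E = 11.80, α = 5.74, σ_y = 48.20 → σ = 6.65 MPa, n = 7.25
  sample W: E = 102.7, α = 8.61, σ_y = 437.0 → σ = 86.8 MPa, n = 5.04
Smallest n: sample A with n = 0.786.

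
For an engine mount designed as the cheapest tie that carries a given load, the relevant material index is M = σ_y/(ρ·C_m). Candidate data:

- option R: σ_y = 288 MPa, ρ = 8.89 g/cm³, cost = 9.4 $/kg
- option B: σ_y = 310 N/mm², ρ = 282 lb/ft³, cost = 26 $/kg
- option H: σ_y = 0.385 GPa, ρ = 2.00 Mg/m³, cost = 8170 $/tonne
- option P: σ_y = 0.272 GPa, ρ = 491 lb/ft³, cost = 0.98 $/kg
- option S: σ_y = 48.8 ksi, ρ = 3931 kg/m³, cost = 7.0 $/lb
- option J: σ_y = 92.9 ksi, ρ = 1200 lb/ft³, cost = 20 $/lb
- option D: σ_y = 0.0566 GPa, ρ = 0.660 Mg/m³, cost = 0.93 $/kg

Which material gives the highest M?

Putting every candidate on a common basis:
  option R: σ_y = 288.0 MPa, ρ = 8890 kg/m³, cost = 9.400 $/kg
  option B: σ_y = 310.0 MPa, ρ = 4517 kg/m³, cost = 26.00 $/kg
  option H: σ_y = 385.0 MPa, ρ = 2000 kg/m³, cost = 8.170 $/kg
  option P: σ_y = 272.0 MPa, ρ = 7865 kg/m³, cost = 0.9800 $/kg
  option S: σ_y = 336.5 MPa, ρ = 3931 kg/m³, cost = 15.43 $/kg
  option J: σ_y = 640.5 MPa, ρ = 19220 kg/m³, cost = 44.09 $/kg
  option D: σ_y = 56.60 MPa, ρ = 660.0 kg/m³, cost = 0.9300 $/kg
  option D: M = 92.2 kN·m per $
  option P: M = 35.3 kN·m per $
  option H: M = 23.6 kN·m per $
  option S: M = 5.55 kN·m per $
  option R: M = 3.45 kN·m per $
  option B: M = 2.64 kN·m per $
  option J: M = 0.756 kN·m per $
Highest index: option D.

option D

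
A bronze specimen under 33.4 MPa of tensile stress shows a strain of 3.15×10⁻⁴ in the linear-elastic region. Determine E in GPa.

E = σ/ε = 33.4 MPa / 3.15×10⁻⁴ = 106000 MPa = 106 GPa.

106 GPa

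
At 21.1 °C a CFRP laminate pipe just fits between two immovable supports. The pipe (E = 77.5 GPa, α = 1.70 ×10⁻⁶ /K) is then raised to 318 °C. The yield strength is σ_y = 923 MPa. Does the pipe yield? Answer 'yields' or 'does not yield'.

ΔT = 296.9 K. Constrained thermal stress σ = E·α·ΔT = 77.50×10³ MPa × 1.70×10⁻⁶ × 296.9 = 39.1 MPa (compressive).
Compare to σ_y = 923 MPa: σ < σ_y, so it does not yield.

does not yield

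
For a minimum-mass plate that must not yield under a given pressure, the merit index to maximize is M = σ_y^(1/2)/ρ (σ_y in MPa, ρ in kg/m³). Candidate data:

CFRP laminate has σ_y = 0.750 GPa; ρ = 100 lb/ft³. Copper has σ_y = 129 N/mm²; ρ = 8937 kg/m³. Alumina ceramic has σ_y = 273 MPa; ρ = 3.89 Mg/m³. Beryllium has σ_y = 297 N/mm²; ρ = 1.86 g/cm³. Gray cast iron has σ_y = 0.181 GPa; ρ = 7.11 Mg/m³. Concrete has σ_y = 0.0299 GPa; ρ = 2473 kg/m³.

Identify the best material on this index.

CFRP laminate

After converting to SI:
  CFRP laminate: σ_y = 750.0 MPa, ρ = 1602 kg/m³
  copper: σ_y = 129.0 MPa, ρ = 8937 kg/m³
  alumina ceramic: σ_y = 273.0 MPa, ρ = 3890 kg/m³
  beryllium: σ_y = 297.0 MPa, ρ = 1860 kg/m³
  gray cast iron: σ_y = 181.0 MPa, ρ = 7110 kg/m³
  concrete: σ_y = 29.90 MPa, ρ = 2473 kg/m³
  CFRP laminate: M = 17.1×10⁻³
  beryllium: M = 9.27×10⁻³
  alumina ceramic: M = 4.25×10⁻³
  concrete: M = 2.21×10⁻³
  gray cast iron: M = 1.89×10⁻³
  copper: M = 1.27×10⁻³
CFRP laminate ranks first.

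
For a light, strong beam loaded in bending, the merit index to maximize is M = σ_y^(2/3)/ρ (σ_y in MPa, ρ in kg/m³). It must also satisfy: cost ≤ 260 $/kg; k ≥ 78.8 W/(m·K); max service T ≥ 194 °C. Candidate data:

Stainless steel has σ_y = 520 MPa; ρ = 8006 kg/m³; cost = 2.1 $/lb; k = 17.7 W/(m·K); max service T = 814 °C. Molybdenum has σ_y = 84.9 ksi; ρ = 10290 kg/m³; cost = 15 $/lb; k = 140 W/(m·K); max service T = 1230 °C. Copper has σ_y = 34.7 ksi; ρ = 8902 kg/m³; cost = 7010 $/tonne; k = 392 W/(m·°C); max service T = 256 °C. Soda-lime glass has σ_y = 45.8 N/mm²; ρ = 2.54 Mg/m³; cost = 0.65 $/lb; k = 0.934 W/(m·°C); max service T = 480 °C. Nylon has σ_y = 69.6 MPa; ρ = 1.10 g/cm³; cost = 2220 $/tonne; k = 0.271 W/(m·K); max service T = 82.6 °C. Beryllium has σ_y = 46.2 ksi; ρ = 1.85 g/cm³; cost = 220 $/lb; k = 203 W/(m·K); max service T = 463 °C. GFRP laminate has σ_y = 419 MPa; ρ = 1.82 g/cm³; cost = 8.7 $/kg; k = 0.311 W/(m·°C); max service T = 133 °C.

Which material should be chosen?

Screen on constraints: cost ≤ 260 $/kg; k ≥ 78.8 W/(m·K); max service T ≥ 194 °C. Survivors: molybdenum, copper.
Normalizing units and computing the index:
  molybdenum: σ_y = 585.4 MPa, ρ = 10290 kg/m³
  copper: σ_y = 239.2 MPa, ρ = 8902 kg/m³
  molybdenum: M = 6.80×10⁻³
  copper: M = 4.33×10⁻³
Highest index: molybdenum.

molybdenum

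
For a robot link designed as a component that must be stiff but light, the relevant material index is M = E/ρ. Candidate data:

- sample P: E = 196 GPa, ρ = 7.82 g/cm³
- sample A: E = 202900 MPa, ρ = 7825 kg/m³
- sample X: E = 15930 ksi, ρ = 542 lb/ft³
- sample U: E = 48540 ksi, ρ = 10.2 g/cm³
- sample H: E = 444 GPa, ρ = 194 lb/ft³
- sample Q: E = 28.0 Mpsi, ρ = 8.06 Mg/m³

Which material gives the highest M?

sample H

In SI units:
  sample P: E = 196.0 GPa, ρ = 7820 kg/m³
  sample A: E = 202.9 GPa, ρ = 7825 kg/m³
  sample X: E = 109.8 GPa, ρ = 8682 kg/m³
  sample U: E = 334.7 GPa, ρ = 10200 kg/m³
  sample H: E = 444.0 GPa, ρ = 3108 kg/m³
  sample Q: E = 193.1 GPa, ρ = 8060 kg/m³
  sample H: M = 143 MN·m/kg
  sample U: M = 32.8 MN·m/kg
  sample A: M = 25.9 MN·m/kg
  sample P: M = 25.1 MN·m/kg
  sample Q: M = 24.0 MN·m/kg
  sample X: M = 12.7 MN·m/kg
The maximum is for sample H.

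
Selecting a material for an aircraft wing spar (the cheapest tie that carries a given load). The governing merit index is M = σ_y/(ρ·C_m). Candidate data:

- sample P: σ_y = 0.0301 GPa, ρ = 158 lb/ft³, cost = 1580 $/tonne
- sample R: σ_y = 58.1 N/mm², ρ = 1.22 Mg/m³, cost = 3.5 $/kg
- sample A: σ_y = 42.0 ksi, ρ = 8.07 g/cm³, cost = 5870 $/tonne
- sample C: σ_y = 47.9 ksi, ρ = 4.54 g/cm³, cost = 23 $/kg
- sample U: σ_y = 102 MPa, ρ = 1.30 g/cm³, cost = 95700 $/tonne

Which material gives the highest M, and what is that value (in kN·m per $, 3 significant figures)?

sample R, M = 13.6 kN·m per $

Convert each candidate to consistent units, then evaluate M:
  sample P: σ_y = 30.10 MPa, ρ = 2531 kg/m³, cost = 1.580 $/kg
  sample R: σ_y = 58.10 MPa, ρ = 1220 kg/m³, cost = 3.500 $/kg
  sample A: σ_y = 289.6 MPa, ρ = 8070 kg/m³, cost = 5.870 $/kg
  sample C: σ_y = 330.3 MPa, ρ = 4540 kg/m³, cost = 23.00 $/kg
  sample U: σ_y = 102.0 MPa, ρ = 1300 kg/m³, cost = 95.70 $/kg
  sample R: M = 13.6 kN·m per $
  sample P: M = 7.53 kN·m per $
  sample A: M = 6.11 kN·m per $
  sample C: M = 3.16 kN·m per $
  sample U: M = 0.820 kN·m per $
Sample R ranks first.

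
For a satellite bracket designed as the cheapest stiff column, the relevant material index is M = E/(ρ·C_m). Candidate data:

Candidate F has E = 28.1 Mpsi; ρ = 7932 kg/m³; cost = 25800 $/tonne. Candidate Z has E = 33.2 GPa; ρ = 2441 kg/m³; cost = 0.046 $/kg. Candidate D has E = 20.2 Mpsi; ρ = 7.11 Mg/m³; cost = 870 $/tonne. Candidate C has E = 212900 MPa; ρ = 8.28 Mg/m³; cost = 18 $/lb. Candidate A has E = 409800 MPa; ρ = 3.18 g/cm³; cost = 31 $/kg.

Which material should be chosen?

candidate Z

Normalizing units and computing the index:
  candidate F: E = 193.7 GPa, ρ = 7932 kg/m³, cost = 25.80 $/kg
  candidate Z: E = 33.20 GPa, ρ = 2441 kg/m³, cost = 0.04600 $/kg
  candidate D: E = 139.3 GPa, ρ = 7110 kg/m³, cost = 0.8700 $/kg
  candidate C: E = 212.9 GPa, ρ = 8280 kg/m³, cost = 39.68 $/kg
  candidate A: E = 409.8 GPa, ρ = 3180 kg/m³, cost = 31.00 $/kg
  candidate Z: M = 296 MN·m per $
  candidate D: M = 22.5 MN·m per $
  candidate A: M = 4.16 MN·m per $
  candidate F: M = 0.947 MN·m per $
  candidate C: M = 0.648 MN·m per $
The maximum is for candidate Z.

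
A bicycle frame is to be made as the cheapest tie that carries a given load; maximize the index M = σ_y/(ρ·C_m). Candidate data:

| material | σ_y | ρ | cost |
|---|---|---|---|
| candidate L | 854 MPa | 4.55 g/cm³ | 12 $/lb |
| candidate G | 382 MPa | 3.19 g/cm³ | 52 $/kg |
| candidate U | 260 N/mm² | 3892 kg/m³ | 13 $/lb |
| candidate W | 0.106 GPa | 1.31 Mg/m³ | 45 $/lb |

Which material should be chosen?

Convert each candidate to consistent units, then evaluate M:
  candidate L: σ_y = 854.0 MPa, ρ = 4550 kg/m³, cost = 26.46 $/kg
  candidate G: σ_y = 382.0 MPa, ρ = 3190 kg/m³, cost = 52.00 $/kg
  candidate U: σ_y = 260.0 MPa, ρ = 3892 kg/m³, cost = 28.66 $/kg
  candidate W: σ_y = 106.0 MPa, ρ = 1310 kg/m³, cost = 99.21 $/kg
  candidate L: M = 7.09 kN·m per $
  candidate U: M = 2.33 kN·m per $
  candidate G: M = 2.30 kN·m per $
  candidate W: M = 0.816 kN·m per $
The maximum is for candidate L.

candidate L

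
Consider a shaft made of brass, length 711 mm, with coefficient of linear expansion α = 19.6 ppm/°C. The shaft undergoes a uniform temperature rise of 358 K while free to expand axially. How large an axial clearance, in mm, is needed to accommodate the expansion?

ΔL = α·L₀·ΔT = 19.6×10⁻⁶ × 711 mm × 358.0 K = 4.99 mm.

4.99 mm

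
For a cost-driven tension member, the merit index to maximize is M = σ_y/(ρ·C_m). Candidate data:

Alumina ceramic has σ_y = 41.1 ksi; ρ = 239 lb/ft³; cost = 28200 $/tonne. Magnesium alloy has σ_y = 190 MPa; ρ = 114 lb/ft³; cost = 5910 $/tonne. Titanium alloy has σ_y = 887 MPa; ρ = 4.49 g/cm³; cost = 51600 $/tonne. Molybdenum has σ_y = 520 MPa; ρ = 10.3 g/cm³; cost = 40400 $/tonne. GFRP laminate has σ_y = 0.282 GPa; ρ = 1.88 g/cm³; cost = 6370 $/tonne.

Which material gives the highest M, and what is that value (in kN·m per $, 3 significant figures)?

In SI units:
  alumina ceramic: σ_y = 283.4 MPa, ρ = 3828 kg/m³, cost = 28.20 $/kg
  magnesium alloy: σ_y = 190.0 MPa, ρ = 1826 kg/m³, cost = 5.910 $/kg
  titanium alloy: σ_y = 887.0 MPa, ρ = 4490 kg/m³, cost = 51.60 $/kg
  molybdenum: σ_y = 520.0 MPa, ρ = 10300 kg/m³, cost = 40.40 $/kg
  GFRP laminate: σ_y = 282.0 MPa, ρ = 1880 kg/m³, cost = 6.370 $/kg
  GFRP laminate: M = 23.5 kN·m per $
  magnesium alloy: M = 17.6 kN·m per $
  titanium alloy: M = 3.83 kN·m per $
  alumina ceramic: M = 2.62 kN·m per $
  molybdenum: M = 1.25 kN·m per $
GFRP laminate has the largest M.

GFRP laminate, M = 23.5 kN·m per $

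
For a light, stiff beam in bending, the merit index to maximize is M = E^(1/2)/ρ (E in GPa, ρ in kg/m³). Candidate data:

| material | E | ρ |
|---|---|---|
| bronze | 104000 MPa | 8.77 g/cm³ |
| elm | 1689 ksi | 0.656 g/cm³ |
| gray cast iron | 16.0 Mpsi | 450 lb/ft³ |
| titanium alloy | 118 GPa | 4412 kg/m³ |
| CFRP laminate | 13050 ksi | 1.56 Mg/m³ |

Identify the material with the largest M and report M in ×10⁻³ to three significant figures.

CFRP laminate, M = 6.08×10⁻³

Convert each candidate to consistent units, then evaluate M:
  bronze: E = 104.0 GPa, ρ = 8770 kg/m³
  elm: E = 11.65 GPa, ρ = 656.0 kg/m³
  gray cast iron: E = 110.3 GPa, ρ = 7208 kg/m³
  titanium alloy: E = 118.0 GPa, ρ = 4412 kg/m³
  CFRP laminate: E = 89.98 GPa, ρ = 1560 kg/m³
  CFRP laminate: M = 6.08×10⁻³
  elm: M = 5.20×10⁻³
  titanium alloy: M = 2.46×10⁻³
  gray cast iron: M = 1.46×10⁻³
  bronze: M = 1.16×10⁻³
CFRP laminate has the largest M.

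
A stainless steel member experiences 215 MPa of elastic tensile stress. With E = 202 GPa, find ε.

ε = σ/E = 215 / 202000 = 1.06×10⁻³.

1.06×10⁻³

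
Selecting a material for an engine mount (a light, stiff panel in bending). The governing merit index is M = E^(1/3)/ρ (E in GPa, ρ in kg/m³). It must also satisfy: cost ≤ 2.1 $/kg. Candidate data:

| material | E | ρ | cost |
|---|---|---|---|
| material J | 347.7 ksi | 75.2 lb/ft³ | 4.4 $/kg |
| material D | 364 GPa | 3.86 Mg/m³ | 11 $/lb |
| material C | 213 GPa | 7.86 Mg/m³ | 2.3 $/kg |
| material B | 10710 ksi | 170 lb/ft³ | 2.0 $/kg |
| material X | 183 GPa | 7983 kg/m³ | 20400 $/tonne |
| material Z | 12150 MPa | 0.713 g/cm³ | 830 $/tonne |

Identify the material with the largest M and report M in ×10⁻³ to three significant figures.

material Z, M = 3.22×10⁻³

Screen on constraints: cost ≤ 2.1 $/kg. Survivors: material B, material Z.
After converting to SI:
  material B: E = 73.84 GPa, ρ = 2723 kg/m³
  material Z: E = 12.15 GPa, ρ = 713.0 kg/m³
  material Z: M = 3.22×10⁻³
  material B: M = 1.54×10⁻³
Material Z ranks first.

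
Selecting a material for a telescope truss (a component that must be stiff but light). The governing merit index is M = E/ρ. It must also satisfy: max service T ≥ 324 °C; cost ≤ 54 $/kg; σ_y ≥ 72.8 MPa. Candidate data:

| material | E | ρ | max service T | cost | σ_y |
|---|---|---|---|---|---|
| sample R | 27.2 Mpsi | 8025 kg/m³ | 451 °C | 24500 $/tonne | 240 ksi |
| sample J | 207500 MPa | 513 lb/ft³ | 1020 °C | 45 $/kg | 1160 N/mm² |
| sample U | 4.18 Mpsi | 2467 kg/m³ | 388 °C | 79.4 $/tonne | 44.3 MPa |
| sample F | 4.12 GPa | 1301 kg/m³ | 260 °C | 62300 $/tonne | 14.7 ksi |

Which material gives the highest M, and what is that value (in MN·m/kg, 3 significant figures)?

sample J, M = 25.3 MN·m/kg

Screen on constraints: max service T ≥ 324 °C; cost ≤ 54 $/kg; σ_y ≥ 72.8 MPa. Survivors: sample R, sample J.
Putting every candidate on a common basis:
  sample R: E = 187.5 GPa, ρ = 8025 kg/m³
  sample J: E = 207.5 GPa, ρ = 8217 kg/m³
  sample J: M = 25.3 MN·m/kg
  sample R: M = 23.4 MN·m/kg
Highest index: sample J.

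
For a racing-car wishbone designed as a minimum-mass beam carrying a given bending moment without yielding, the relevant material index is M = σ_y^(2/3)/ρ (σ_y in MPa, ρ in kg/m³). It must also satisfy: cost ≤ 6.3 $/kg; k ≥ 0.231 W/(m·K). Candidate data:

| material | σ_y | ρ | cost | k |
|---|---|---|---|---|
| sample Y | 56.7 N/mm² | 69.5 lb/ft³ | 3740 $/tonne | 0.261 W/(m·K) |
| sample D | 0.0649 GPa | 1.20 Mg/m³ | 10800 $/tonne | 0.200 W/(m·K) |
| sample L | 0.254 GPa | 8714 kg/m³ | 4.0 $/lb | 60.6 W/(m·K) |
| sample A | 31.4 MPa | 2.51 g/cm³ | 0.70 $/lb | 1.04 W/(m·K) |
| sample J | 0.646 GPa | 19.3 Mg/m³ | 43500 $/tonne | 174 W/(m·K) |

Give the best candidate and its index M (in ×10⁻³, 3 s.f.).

sample Y, M = 13.3×10⁻³

Screen on constraints: cost ≤ 6.3 $/kg; k ≥ 0.231 W/(m·K). Survivors: sample Y, sample A.
In SI units:
  sample Y: σ_y = 56.70 MPa, ρ = 1113 kg/m³
  sample A: σ_y = 31.40 MPa, ρ = 2510 kg/m³
  sample Y: M = 13.3×10⁻³
  sample A: M = 3.97×10⁻³
The maximum is for sample Y.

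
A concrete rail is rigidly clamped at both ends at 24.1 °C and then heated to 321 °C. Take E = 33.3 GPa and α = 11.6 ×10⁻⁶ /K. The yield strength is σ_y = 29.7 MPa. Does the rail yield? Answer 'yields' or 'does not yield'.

ΔT = 296.9 K. Constrained thermal stress σ = E·α·ΔT = 33.30×10³ MPa × 11.6×10⁻⁶ × 296.9 = 115 MPa (compressive).
Compare to σ_y = 29.7 MPa: σ ≥ σ_y, so it yields.

yields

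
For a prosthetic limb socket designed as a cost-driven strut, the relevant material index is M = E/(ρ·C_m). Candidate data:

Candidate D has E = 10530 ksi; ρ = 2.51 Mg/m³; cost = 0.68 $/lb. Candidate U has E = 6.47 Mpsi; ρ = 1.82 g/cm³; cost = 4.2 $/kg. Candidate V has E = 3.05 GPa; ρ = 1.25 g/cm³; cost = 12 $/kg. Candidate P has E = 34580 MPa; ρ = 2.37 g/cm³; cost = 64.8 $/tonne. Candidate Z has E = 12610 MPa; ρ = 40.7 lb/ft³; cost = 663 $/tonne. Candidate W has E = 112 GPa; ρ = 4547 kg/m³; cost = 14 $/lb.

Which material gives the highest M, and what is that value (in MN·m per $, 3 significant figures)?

Convert each candidate to consistent units, then evaluate M:
  candidate D: E = 72.60 GPa, ρ = 2510 kg/m³, cost = 1.499 $/kg
  candidate U: E = 44.61 GPa, ρ = 1820 kg/m³, cost = 4.200 $/kg
  candidate V: E = 3.050 GPa, ρ = 1250 kg/m³, cost = 12.00 $/kg
  candidate P: E = 34.58 GPa, ρ = 2370 kg/m³, cost = 0.06480 $/kg
  candidate Z: E = 12.61 GPa, ρ = 652.0 kg/m³, cost = 0.6630 $/kg
  candidate W: E = 112.0 GPa, ρ = 4547 kg/m³, cost = 30.86 $/kg
  candidate P: M = 225 MN·m per $
  candidate Z: M = 29.2 MN·m per $
  candidate D: M = 19.3 MN·m per $
  candidate U: M = 5.84 MN·m per $
  candidate W: M = 0.798 MN·m per $
  candidate V: M = 0.203 MN·m per $
Highest index: candidate P.

candidate P, M = 225 MN·m per $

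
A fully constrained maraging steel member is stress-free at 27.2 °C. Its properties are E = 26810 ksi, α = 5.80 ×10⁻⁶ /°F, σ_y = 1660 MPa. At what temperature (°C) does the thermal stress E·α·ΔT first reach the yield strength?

887 °C

E = 26810 ksi = 184.8 GPa.
α = 5.80×10⁻⁶/°F × 9/5 = 10.4×10⁻⁶/K.
E·α·ΔT = 1660 MPa ⇒ ΔT = 1660 / (184.8×10³ × 10.4×10⁻⁶) = 860.2 K.
T = 27.2 + 860.2 = 887.4 °C.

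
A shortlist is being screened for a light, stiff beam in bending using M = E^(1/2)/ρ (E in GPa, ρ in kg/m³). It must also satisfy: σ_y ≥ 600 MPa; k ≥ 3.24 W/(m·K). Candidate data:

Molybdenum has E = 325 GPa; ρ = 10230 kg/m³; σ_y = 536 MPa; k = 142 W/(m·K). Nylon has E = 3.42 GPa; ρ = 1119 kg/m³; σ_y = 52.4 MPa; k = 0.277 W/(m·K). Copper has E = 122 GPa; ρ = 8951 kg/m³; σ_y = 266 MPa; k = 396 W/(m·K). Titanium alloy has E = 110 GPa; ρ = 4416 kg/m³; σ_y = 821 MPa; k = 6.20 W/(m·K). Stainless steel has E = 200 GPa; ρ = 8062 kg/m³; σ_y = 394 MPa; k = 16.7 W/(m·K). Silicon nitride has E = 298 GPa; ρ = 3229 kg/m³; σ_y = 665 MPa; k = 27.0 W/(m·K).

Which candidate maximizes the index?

silicon nitride

Screen on constraints: σ_y ≥ 600 MPa; k ≥ 3.24 W/(m·K). Survivors: titanium alloy, silicon nitride.
Per-candidate index values:
  silicon nitride: M = 5.35×10⁻³
  titanium alloy: M = 2.38×10⁻³
Silicon nitride has the largest M.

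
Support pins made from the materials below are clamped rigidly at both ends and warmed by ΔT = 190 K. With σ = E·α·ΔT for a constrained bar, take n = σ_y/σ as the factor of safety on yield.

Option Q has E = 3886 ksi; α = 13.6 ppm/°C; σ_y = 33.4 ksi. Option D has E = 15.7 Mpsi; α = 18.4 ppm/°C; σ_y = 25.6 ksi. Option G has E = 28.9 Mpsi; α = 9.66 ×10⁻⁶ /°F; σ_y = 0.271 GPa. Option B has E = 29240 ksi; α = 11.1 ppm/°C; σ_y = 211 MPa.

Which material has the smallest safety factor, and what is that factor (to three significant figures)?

option G, n = 0.412

In consistent units (E in GPa, α in ×10⁻⁶/K, σ_y in MPa):
  option Q: E = 26.79, α = 13.6, σ_y = 230.3 → σ = 69.2 MPa, n = 3.33
  option D: E = 108.2, α = 18.4, σ_y = 176.5 → σ = 378 MPa, n = 0.466
  option G: E = 199.3, α = 17.4, σ_y = 271.0 → σ = 658 MPa, n = 0.412
  option B: E = 201.6, α = 11.1, σ_y = 211.0 → σ = 425 MPa, n = 0.496
The minimum is option G at n = 0.412.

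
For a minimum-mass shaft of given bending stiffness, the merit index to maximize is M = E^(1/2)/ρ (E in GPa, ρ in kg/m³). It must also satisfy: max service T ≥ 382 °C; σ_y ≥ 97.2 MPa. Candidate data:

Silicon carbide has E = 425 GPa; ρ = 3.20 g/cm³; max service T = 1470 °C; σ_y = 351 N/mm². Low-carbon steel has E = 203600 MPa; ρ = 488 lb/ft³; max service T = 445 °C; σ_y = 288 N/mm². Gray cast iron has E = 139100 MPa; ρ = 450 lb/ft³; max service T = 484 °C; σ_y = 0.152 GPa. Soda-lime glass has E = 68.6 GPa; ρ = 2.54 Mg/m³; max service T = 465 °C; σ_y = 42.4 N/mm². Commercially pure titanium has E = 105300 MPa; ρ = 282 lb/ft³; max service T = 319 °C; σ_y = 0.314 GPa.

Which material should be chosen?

silicon carbide

Screen on constraints: max service T ≥ 382 °C; σ_y ≥ 97.2 MPa. Survivors: silicon carbide, low-carbon steel, gray cast iron.
After converting to SI:
  silicon carbide: E = 425.0 GPa, ρ = 3200 kg/m³
  low-carbon steel: E = 203.6 GPa, ρ = 7817 kg/m³
  gray cast iron: E = 139.1 GPa, ρ = 7208 kg/m³
  silicon carbide: M = 6.44×10⁻³
  low-carbon steel: M = 1.83×10⁻³
  gray cast iron: M = 1.64×10⁻³
Silicon carbide has the largest M.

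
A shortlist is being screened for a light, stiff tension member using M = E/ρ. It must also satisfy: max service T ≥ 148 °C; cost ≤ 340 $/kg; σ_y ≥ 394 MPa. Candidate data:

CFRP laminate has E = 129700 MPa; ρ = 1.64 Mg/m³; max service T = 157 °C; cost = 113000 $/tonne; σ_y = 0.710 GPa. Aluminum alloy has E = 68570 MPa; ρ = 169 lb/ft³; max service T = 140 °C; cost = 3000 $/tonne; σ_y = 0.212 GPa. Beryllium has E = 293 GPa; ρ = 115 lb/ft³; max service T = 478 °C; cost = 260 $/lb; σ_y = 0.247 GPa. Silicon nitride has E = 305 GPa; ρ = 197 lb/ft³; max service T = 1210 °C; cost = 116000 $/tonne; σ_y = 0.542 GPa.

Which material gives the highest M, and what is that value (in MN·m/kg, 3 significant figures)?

silicon nitride, M = 96.7 MN·m/kg

Screen on constraints: max service T ≥ 148 °C; cost ≤ 340 $/kg; σ_y ≥ 394 MPa. Survivors: CFRP laminate, silicon nitride.
Convert each candidate to consistent units, then evaluate M:
  CFRP laminate: E = 129.7 GPa, ρ = 1640 kg/m³
  silicon nitride: E = 305.0 GPa, ρ = 3156 kg/m³
  silicon nitride: M = 96.7 MN·m/kg
  CFRP laminate: M = 79.1 MN·m/kg
Highest index: silicon nitride.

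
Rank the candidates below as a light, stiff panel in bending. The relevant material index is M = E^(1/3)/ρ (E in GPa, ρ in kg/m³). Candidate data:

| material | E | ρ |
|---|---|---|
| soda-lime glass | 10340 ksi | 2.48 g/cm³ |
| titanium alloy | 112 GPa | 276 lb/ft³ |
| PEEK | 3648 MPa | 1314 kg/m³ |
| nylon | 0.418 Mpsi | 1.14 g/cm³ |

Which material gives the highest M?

Normalizing units and computing the index:
  soda-lime glass: E = 71.29 GPa, ρ = 2480 kg/m³
  titanium alloy: E = 112.0 GPa, ρ = 4421 kg/m³
  PEEK: E = 3.648 GPa, ρ = 1314 kg/m³
  nylon: E = 2.882 GPa, ρ = 1140 kg/m³
  soda-lime glass: M = 1.67×10⁻³
  nylon: M = 1.25×10⁻³
  PEEK: M = 1.17×10⁻³
  titanium alloy: M = 1.09×10⁻³
Highest index: soda-lime glass.

soda-lime glass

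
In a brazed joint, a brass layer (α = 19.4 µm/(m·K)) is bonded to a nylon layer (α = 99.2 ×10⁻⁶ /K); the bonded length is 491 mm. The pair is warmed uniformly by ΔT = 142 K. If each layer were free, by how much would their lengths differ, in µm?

Δα = |19.4 − 99.2|×10⁻⁶/K = 79.8×10⁻⁶/K.
ΔL_mismatch = Δα·L·ΔT = 79.8×10⁻⁶ × 491.0 mm × 142.0 K = 5560 µm.

5560 µm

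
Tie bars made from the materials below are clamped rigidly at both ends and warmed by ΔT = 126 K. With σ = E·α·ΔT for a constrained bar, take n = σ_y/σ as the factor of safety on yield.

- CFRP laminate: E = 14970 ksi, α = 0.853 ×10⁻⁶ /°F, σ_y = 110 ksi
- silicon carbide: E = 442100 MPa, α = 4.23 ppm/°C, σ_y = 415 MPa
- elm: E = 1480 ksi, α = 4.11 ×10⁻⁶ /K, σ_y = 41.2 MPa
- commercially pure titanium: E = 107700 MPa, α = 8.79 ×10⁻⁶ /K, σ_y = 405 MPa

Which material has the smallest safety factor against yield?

silicon carbide

In consistent units (E in GPa, α in ×10⁻⁶/K, σ_y in MPa):
  CFRP laminate: E = 103.2, α = 1.54, σ_y = 758.4 → σ = 20.0 MPa, n = 38.0
  silicon carbide: E = 442.1, α = 4.23, σ_y = 415.0 → σ = 236 MPa, n = 1.76
  elm: E = 10.20, α = 4.11, σ_y = 41.20 → σ = 5.28 MPa, n = 7.80
  commercially pure titanium: E = 107.7, α = 8.79, σ_y = 405.0 → σ = 119 MPa, n = 3.40
The minimum is silicon carbide at n = 1.76.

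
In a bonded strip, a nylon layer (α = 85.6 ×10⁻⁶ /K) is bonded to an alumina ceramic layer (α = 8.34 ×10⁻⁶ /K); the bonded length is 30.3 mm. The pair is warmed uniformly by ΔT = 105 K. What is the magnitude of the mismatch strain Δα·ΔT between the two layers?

Δα = |85.6 − 8.34|×10⁻⁶/K = 77.3×10⁻⁶/K.
Mismatch strain = Δα·ΔT = 77.3×10⁻⁶ × 105.0 = 8.11×10⁻³.

8.11×10⁻³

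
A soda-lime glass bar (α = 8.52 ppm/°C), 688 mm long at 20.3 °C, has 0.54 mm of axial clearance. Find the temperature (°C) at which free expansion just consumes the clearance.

112 °C

α·L₀·ΔT = 0.54 mm ⇒ ΔT = 0.54 / (8.52×10⁻⁶ × 688.0) = 92.12 K.
T = 20.3 + 92.12 = 112.4 °C.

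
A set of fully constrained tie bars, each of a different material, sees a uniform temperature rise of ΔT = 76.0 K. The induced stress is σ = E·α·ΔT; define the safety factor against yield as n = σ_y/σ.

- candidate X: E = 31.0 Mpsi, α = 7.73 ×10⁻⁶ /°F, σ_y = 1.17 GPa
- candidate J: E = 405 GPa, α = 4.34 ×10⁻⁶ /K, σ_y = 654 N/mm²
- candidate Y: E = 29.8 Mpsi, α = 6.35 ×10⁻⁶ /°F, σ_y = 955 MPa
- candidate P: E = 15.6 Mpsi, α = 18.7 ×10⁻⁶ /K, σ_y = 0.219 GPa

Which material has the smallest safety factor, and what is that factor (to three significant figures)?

Per material, after unit conversion:
  candidate X: E = 213.7, α = 13.9, σ_y = 1170 → σ = 226 MPa, n = 5.18
  candidate J: E = 405.0, α = 4.34, σ_y = 654.0 → σ = 134 MPa, n = 4.90
  candidate Y: E = 205.5, α = 11.4, σ_y = 955.0 → σ = 178 MPa, n = 5.35
  candidate P: E = 107.6, α = 18.7, σ_y = 219.0 → σ = 153 MPa, n = 1.43
Smallest n: candidate P with n = 1.43.

candidate P, n = 1.43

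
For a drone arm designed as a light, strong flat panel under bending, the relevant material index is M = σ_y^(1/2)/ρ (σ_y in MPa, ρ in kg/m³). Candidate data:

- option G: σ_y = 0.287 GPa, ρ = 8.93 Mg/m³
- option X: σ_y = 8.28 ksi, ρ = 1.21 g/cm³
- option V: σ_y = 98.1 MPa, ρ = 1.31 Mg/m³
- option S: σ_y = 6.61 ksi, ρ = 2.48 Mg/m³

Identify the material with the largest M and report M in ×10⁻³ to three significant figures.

option V, M = 7.56×10⁻³

After converting to SI:
  option G: σ_y = 287.0 MPa, ρ = 8930 kg/m³
  option X: σ_y = 57.09 MPa, ρ = 1210 kg/m³
  option V: σ_y = 98.10 MPa, ρ = 1310 kg/m³
  option S: σ_y = 45.57 MPa, ρ = 2480 kg/m³
  option V: M = 7.56×10⁻³
  option X: M = 6.24×10⁻³
  option S: M = 2.72×10⁻³
  option G: M = 1.90×10⁻³
Option V ranks first.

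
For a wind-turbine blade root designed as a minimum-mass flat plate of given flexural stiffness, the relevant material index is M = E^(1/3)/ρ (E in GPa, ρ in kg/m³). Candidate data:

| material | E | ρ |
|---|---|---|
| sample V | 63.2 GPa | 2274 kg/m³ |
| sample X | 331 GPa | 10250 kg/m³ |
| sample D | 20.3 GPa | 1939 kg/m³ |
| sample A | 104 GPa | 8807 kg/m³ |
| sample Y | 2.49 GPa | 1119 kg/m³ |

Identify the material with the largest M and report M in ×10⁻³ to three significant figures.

sample V, M = 1.75×10⁻³

Evaluate M for each candidate:
  sample V: M = 1.75×10⁻³
  sample D: M = 1.41×10⁻³
  sample Y: M = 1.21×10⁻³
  sample X: M = 0.675×10⁻³
  sample A: M = 0.534×10⁻³
Highest index: sample V.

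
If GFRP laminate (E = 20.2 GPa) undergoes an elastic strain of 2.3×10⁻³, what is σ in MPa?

46.5 MPa

σ = E·ε = 20200 MPa × 2.3×10⁻³ = 46.5 MPa.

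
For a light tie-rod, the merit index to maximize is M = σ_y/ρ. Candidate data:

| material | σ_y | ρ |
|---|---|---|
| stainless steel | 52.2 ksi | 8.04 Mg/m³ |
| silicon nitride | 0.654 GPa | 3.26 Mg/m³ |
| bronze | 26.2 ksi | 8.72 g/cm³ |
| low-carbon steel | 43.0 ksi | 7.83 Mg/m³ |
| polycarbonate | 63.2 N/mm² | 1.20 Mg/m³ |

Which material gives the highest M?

silicon nitride

In SI units:
  stainless steel: σ_y = 359.9 MPa, ρ = 8040 kg/m³
  silicon nitride: σ_y = 654.0 MPa, ρ = 3260 kg/m³
  bronze: σ_y = 180.6 MPa, ρ = 8720 kg/m³
  low-carbon steel: σ_y = 296.5 MPa, ρ = 7830 kg/m³
  polycarbonate: σ_y = 63.20 MPa, ρ = 1200 kg/m³
  silicon nitride: M = 201 kN·m/kg
  polycarbonate: M = 52.7 kN·m/kg
  stainless steel: M = 44.8 kN·m/kg
  low-carbon steel: M = 37.9 kN·m/kg
  bronze: M = 20.7 kN·m/kg
Silicon nitride has the largest M.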